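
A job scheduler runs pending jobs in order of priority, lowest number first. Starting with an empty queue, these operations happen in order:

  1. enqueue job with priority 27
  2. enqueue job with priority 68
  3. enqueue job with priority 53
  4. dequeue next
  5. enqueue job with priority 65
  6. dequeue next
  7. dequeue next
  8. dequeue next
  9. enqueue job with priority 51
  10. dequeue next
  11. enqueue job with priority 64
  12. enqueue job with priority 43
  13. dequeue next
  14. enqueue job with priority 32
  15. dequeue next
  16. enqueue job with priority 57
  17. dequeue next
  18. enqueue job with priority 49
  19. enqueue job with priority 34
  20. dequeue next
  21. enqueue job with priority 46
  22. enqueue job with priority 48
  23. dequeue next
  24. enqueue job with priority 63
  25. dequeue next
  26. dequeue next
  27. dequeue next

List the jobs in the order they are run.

insert 27 → {27}
insert 68 → {27, 68}
insert 53 → {27, 53, 68}
dequeue next → 27; now {53, 68}
insert 65 → {53, 65, 68}
dequeue next → 53; now {65, 68}
dequeue next → 65; now {68}
dequeue next → 68; now {}
insert 51 → {51}
dequeue next → 51; now {}
insert 64 → {64}
insert 43 → {43, 64}
dequeue next → 43; now {64}
insert 32 → {32, 64}
dequeue next → 32; now {64}
insert 57 → {57, 64}
dequeue next → 57; now {64}
insert 49 → {49, 64}
insert 34 → {34, 49, 64}
dequeue next → 34; now {49, 64}
insert 46 → {46, 49, 64}
insert 48 → {46, 48, 49, 64}
dequeue next → 46; now {48, 49, 64}
insert 63 → {48, 49, 63, 64}
dequeue next → 48; now {49, 63, 64}
dequeue next → 49; now {63, 64}
dequeue next → 63; now {64}

[27, 53, 65, 68, 51, 43, 32, 57, 34, 46, 48, 49, 63]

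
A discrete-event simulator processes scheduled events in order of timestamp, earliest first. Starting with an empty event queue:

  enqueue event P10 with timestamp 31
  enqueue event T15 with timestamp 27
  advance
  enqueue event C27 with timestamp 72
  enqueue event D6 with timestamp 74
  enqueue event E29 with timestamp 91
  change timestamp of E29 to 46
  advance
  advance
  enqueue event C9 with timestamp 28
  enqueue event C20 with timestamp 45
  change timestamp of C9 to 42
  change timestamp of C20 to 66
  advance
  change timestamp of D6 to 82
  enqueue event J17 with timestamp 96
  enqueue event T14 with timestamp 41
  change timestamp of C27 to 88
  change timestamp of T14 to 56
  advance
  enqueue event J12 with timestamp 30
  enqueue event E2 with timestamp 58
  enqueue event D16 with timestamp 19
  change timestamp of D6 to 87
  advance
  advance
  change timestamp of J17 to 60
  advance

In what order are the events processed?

add P10 (timestamp 31) → {P10:31}
add T15 (timestamp 27) → {T15:27, P10:31}
advance → T15; now {P10:31}
add C27 (timestamp 72) → {P10:31, C27:72}
add D6 (timestamp 74) → {P10:31, C27:72, D6:74}
add E29 (timestamp 91) → {P10:31, C27:72, D6:74, E29:91}
update E29 to timestamp 46 → {P10:31, E29:46, C27:72, D6:74}
advance → P10; now {E29:46, C27:72, D6:74}
advance → E29; now {C27:72, D6:74}
add C9 (timestamp 28) → {C9:28, C27:72, D6:74}
add C20 (timestamp 45) → {C9:28, C20:45, C27:72, D6:74}
update C9 to timestamp 42 → {C9:42, C20:45, C27:72, D6:74}
update C20 to timestamp 66 → {C9:42, C20:66, C27:72, D6:74}
advance → C9; now {C20:66, C27:72, D6:74}
update D6 to timestamp 82 → {C20:66, C27:72, D6:82}
add J17 (timestamp 96) → {C20:66, C27:72, D6:82, J17:96}
add T14 (timestamp 41) → {T14:41, C20:66, C27:72, D6:82, J17:96}
update C27 to timestamp 88 → {T14:41, C20:66, D6:82, C27:88, J17:96}
update T14 to timestamp 56 → {T14:56, C20:66, D6:82, C27:88, J17:96}
advance → T14; now {C20:66, D6:82, C27:88, J17:96}
add J12 (timestamp 30) → {J12:30, C20:66, D6:82, C27:88, J17:96}
add E2 (timestamp 58) → {J12:30, E2:58, C20:66, D6:82, C27:88, J17:96}
add D16 (timestamp 19) → {D16:19, J12:30, E2:58, C20:66, D6:82, C27:88, J17:96}
update D6 to timestamp 87 → {D16:19, J12:30, E2:58, C20:66, D6:87, C27:88, J17:96}
advance → D16; now {J12:30, E2:58, C20:66, D6:87, C27:88, J17:96}
advance → J12; now {E2:58, C20:66, D6:87, C27:88, J17:96}
update J17 to timestamp 60 → {E2:58, J17:60, C20:66, D6:87, C27:88}
advance → E2; now {J17:60, C20:66, D6:87, C27:88}

T15 → P10 → E29 → C9 → T14 → D16 → J12 → E2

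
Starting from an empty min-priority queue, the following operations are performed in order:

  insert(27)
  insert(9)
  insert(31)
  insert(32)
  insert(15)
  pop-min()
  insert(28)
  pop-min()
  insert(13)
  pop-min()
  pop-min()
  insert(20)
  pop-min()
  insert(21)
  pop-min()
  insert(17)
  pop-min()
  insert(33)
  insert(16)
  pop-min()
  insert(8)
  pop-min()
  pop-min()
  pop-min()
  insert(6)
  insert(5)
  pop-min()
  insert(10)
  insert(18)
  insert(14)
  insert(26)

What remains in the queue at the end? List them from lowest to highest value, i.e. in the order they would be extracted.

[6, 10, 14, 18, 26, 32, 33]

insert 27 → {27}
insert 9 → {9, 27}
insert 31 → {9, 27, 31}
insert 32 → {9, 27, 31, 32}
insert 15 → {9, 15, 27, 31, 32}
pop-min → 9; now {15, 27, 31, 32}
insert 28 → {15, 27, 28, 31, 32}
pop-min → 15; now {27, 28, 31, 32}
insert 13 → {13, 27, 28, 31, 32}
pop-min → 13; now {27, 28, 31, 32}
pop-min → 27; now {28, 31, 32}
insert 20 → {20, 28, 31, 32}
pop-min → 20; now {28, 31, 32}
insert 21 → {21, 28, 31, 32}
pop-min → 21; now {28, 31, 32}
insert 17 → {17, 28, 31, 32}
pop-min → 17; now {28, 31, 32}
insert 33 → {28, 31, 32, 33}
insert 16 → {16, 28, 31, 32, 33}
pop-min → 16; now {28, 31, 32, 33}
insert 8 → {8, 28, 31, 32, 33}
pop-min → 8; now {28, 31, 32, 33}
pop-min → 28; now {31, 32, 33}
pop-min → 31; now {32, 33}
insert 6 → {6, 32, 33}
insert 5 → {5, 6, 32, 33}
pop-min → 5; now {6, 32, 33}
insert 10 → {6, 10, 32, 33}
insert 18 → {6, 10, 18, 32, 33}
insert 14 → {6, 10, 14, 18, 32, 33}
insert 26 → {6, 10, 14, 18, 26, 32, 33}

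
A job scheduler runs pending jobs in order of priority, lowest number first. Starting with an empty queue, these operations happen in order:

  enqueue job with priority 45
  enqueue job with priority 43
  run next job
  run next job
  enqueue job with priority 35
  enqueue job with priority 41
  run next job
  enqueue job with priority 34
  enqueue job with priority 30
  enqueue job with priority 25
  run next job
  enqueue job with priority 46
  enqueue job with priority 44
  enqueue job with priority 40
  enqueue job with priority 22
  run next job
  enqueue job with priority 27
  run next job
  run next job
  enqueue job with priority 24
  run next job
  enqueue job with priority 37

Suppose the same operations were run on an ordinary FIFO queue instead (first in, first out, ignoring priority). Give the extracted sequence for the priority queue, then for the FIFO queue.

priority queue: 43 → 45 → 35 → 25 → 22 → 27 → 30 → 24; FIFO queue: 45 → 43 → 35 → 41 → 34 → 30 → 25 → 46

insert 45 → {45}
insert 43 → {43, 45}
run next job → 43; now {45}
run next job → 45; now {}
insert 35 → {35}
insert 41 → {35, 41}
run next job → 35; now {41}
insert 34 → {34, 41}
insert 30 → {30, 34, 41}
insert 25 → {25, 30, 34, 41}
run next job → 25; now {30, 34, 41}
insert 46 → {30, 34, 41, 46}
insert 44 → {30, 34, 41, 44, 46}
insert 40 → {30, 34, 40, 41, 44, 46}
insert 22 → {22, 30, 34, 40, 41, 44, 46}
run next job → 22; now {30, 34, 40, 41, 44, 46}
insert 27 → {27, 30, 34, 40, 41, 44, 46}
run next job → 27; now {30, 34, 40, 41, 44, 46}
run next job → 30; now {34, 40, 41, 44, 46}
insert 24 → {24, 34, 40, 41, 44, 46}
run next job → 24; now {34, 40, 41, 44, 46}
insert 37 → {34, 37, 40, 41, 44, 46}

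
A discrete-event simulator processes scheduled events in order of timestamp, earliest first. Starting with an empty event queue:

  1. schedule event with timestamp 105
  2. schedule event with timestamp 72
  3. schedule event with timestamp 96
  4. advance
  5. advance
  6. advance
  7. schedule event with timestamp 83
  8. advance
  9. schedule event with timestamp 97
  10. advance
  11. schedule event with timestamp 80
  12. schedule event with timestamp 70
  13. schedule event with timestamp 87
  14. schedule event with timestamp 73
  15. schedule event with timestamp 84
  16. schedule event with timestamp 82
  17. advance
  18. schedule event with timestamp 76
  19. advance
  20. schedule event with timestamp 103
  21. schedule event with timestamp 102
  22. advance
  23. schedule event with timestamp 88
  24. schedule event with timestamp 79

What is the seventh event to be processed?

73

insert 105 → {105}
insert 72 → {72, 105}
insert 96 → {72, 96, 105}
advance → 72; now {96, 105}
advance → 96; now {105}
advance → 105; now {}
insert 83 → {83}
advance → 83; now {}
insert 97 → {97}
advance → 97; now {}
insert 80 → {80}
insert 70 → {70, 80}
insert 87 → {70, 80, 87}
insert 73 → {70, 73, 80, 87}
insert 84 → {70, 73, 80, 84, 87}
insert 82 → {70, 73, 80, 82, 84, 87}
advance → 70; now {73, 80, 82, 84, 87}
insert 76 → {73, 76, 80, 82, 84, 87}
advance → 73; now {76, 80, 82, 84, 87}
insert 103 → {76, 80, 82, 84, 87, 103}
insert 102 → {76, 80, 82, 84, 87, 102, 103}
advance → 76; now {80, 82, 84, 87, 102, 103}
insert 88 → {80, 82, 84, 87, 88, 102, 103}
insert 79 → {79, 80, 82, 84, 87, 88, 102, 103}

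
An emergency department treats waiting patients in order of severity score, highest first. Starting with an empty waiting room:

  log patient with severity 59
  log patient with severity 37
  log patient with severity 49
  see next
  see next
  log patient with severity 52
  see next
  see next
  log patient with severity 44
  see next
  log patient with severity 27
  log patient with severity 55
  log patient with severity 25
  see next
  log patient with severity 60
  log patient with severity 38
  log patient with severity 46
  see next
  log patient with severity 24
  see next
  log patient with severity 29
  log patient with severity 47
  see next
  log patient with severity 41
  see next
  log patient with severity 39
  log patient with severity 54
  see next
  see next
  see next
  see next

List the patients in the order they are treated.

59, 49, 52, 37, 44, 55, 60, 46, 47, 41, 54, 39, 38, 29

insert 59 → {59}
insert 37 → {59, 37}
insert 49 → {59, 49, 37}
see next → 59; now {49, 37}
see next → 49; now {37}
insert 52 → {52, 37}
see next → 52; now {37}
see next → 37; now {}
insert 44 → {44}
see next → 44; now {}
insert 27 → {27}
insert 55 → {55, 27}
insert 25 → {55, 27, 25}
see next → 55; now {27, 25}
insert 60 → {60, 27, 25}
insert 38 → {60, 38, 27, 25}
insert 46 → {60, 46, 38, 27, 25}
see next → 60; now {46, 38, 27, 25}
insert 24 → {46, 38, 27, 25, 24}
see next → 46; now {38, 27, 25, 24}
insert 29 → {38, 29, 27, 25, 24}
insert 47 → {47, 38, 29, 27, 25, 24}
see next → 47; now {38, 29, 27, 25, 24}
insert 41 → {41, 38, 29, 27, 25, 24}
see next → 41; now {38, 29, 27, 25, 24}
insert 39 → {39, 38, 29, 27, 25, 24}
insert 54 → {54, 39, 38, 29, 27, 25, 24}
see next → 54; now {39, 38, 29, 27, 25, 24}
see next → 39; now {38, 29, 27, 25, 24}
see next → 38; now {29, 27, 25, 24}
see next → 29; now {27, 25, 24}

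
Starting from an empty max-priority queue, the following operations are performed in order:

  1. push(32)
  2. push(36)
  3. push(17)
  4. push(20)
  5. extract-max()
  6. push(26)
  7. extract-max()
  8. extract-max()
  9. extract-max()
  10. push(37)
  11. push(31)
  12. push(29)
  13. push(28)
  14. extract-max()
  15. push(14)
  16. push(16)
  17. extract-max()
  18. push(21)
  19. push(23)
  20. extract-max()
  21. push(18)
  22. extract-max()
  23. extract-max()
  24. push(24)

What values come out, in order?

[36, 32, 26, 20, 37, 31, 29, 28, 23]

insert 32 → {32}
insert 36 → {36, 32}
insert 17 → {36, 32, 17}
insert 20 → {36, 32, 20, 17}
extract-max → 36; now {32, 20, 17}
insert 26 → {32, 26, 20, 17}
extract-max → 32; now {26, 20, 17}
extract-max → 26; now {20, 17}
extract-max → 20; now {17}
insert 37 → {37, 17}
insert 31 → {37, 31, 17}
insert 29 → {37, 31, 29, 17}
insert 28 → {37, 31, 29, 28, 17}
extract-max → 37; now {31, 29, 28, 17}
insert 14 → {31, 29, 28, 17, 14}
insert 16 → {31, 29, 28, 17, 16, 14}
extract-max → 31; now {29, 28, 17, 16, 14}
insert 21 → {29, 28, 21, 17, 16, 14}
insert 23 → {29, 28, 23, 21, 17, 16, 14}
extract-max → 29; now {28, 23, 21, 17, 16, 14}
insert 18 → {28, 23, 21, 18, 17, 16, 14}
extract-max → 28; now {23, 21, 18, 17, 16, 14}
extract-max → 23; now {21, 18, 17, 16, 14}
insert 24 → {24, 21, 18, 17, 16, 14}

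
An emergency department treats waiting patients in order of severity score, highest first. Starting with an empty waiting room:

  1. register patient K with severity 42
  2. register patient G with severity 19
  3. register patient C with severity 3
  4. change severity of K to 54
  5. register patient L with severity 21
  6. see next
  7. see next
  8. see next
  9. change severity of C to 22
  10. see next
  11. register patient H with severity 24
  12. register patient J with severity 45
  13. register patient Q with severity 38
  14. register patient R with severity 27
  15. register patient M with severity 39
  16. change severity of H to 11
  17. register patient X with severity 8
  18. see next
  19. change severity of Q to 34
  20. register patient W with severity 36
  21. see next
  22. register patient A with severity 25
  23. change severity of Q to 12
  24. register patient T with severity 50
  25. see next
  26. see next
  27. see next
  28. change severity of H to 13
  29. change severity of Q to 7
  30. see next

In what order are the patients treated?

[K, L, G, C, J, M, T, W, R, A]

add K (severity 42) → {K:42}
add G (severity 19) → {K:42, G:19}
add C (severity 3) → {K:42, G:19, C:3}
update K to severity 54 → {K:54, G:19, C:3}
add L (severity 21) → {K:54, L:21, G:19, C:3}
see next → K; now {L:21, G:19, C:3}
see next → L; now {G:19, C:3}
see next → G; now {C:3}
update C to severity 22 → {C:22}
see next → C; now {}
add H (severity 24) → {H:24}
add J (severity 45) → {J:45, H:24}
add Q (severity 38) → {J:45, Q:38, H:24}
add R (severity 27) → {J:45, Q:38, R:27, H:24}
add M (severity 39) → {J:45, M:39, Q:38, R:27, H:24}
update H to severity 11 → {J:45, M:39, Q:38, R:27, H:11}
add X (severity 8) → {J:45, M:39, Q:38, R:27, H:11, X:8}
see next → J; now {M:39, Q:38, R:27, H:11, X:8}
update Q to severity 34 → {M:39, Q:34, R:27, H:11, X:8}
add W (severity 36) → {M:39, W:36, Q:34, R:27, H:11, X:8}
see next → M; now {W:36, Q:34, R:27, H:11, X:8}
add A (severity 25) → {W:36, Q:34, R:27, A:25, H:11, X:8}
update Q to severity 12 → {W:36, R:27, A:25, Q:12, H:11, X:8}
add T (severity 50) → {T:50, W:36, R:27, A:25, Q:12, H:11, X:8}
see next → T; now {W:36, R:27, A:25, Q:12, H:11, X:8}
see next → W; now {R:27, A:25, Q:12, H:11, X:8}
see next → R; now {A:25, Q:12, H:11, X:8}
update H to severity 13 → {A:25, H:13, Q:12, X:8}
update Q to severity 7 → {A:25, H:13, X:8, Q:7}
see next → A; now {H:13, X:8, Q:7}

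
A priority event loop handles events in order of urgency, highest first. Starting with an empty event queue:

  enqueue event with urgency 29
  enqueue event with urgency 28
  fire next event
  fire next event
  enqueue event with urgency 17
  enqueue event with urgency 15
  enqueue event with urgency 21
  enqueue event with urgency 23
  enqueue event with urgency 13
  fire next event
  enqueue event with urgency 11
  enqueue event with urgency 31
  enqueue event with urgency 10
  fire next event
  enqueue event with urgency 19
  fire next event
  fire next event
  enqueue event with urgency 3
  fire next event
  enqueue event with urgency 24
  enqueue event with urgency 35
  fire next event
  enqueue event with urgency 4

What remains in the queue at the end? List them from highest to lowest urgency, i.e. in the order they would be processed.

insert 29 → {29}
insert 28 → {29, 28}
fire next event → 29; now {28}
fire next event → 28; now {}
insert 17 → {17}
insert 15 → {17, 15}
insert 21 → {21, 17, 15}
insert 23 → {23, 21, 17, 15}
insert 13 → {23, 21, 17, 15, 13}
fire next event → 23; now {21, 17, 15, 13}
insert 11 → {21, 17, 15, 13, 11}
insert 31 → {31, 21, 17, 15, 13, 11}
insert 10 → {31, 21, 17, 15, 13, 11, 10}
fire next event → 31; now {21, 17, 15, 13, 11, 10}
insert 19 → {21, 19, 17, 15, 13, 11, 10}
fire next event → 21; now {19, 17, 15, 13, 11, 10}
fire next event → 19; now {17, 15, 13, 11, 10}
insert 3 → {17, 15, 13, 11, 10, 3}
fire next event → 17; now {15, 13, 11, 10, 3}
insert 24 → {24, 15, 13, 11, 10, 3}
insert 35 → {35, 24, 15, 13, 11, 10, 3}
fire next event → 35; now {24, 15, 13, 11, 10, 3}
insert 4 → {24, 15, 13, 11, 10, 4, 3}

24, 15, 13, 11, 10, 4, 3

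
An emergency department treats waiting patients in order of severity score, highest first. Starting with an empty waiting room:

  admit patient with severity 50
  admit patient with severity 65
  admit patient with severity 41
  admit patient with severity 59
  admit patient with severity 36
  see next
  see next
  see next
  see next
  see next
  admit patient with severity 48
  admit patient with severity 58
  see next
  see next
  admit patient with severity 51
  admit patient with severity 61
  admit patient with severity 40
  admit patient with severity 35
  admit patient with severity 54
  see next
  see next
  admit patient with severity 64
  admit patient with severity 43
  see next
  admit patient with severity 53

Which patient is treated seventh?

insert 50 → {50}
insert 65 → {65, 50}
insert 41 → {65, 50, 41}
insert 59 → {65, 59, 50, 41}
insert 36 → {65, 59, 50, 41, 36}
see next → 65; now {59, 50, 41, 36}
see next → 59; now {50, 41, 36}
see next → 50; now {41, 36}
see next → 41; now {36}
see next → 36; now {}
insert 48 → {48}
insert 58 → {58, 48}
see next → 58; now {48}
see next → 48; now {}
insert 51 → {51}
insert 61 → {61, 51}
insert 40 → {61, 51, 40}
insert 35 → {61, 51, 40, 35}
insert 54 → {61, 54, 51, 40, 35}
see next → 61; now {54, 51, 40, 35}
see next → 54; now {51, 40, 35}
insert 64 → {64, 51, 40, 35}
insert 43 → {64, 51, 43, 40, 35}
see next → 64; now {51, 43, 40, 35}
insert 53 → {53, 51, 43, 40, 35}

48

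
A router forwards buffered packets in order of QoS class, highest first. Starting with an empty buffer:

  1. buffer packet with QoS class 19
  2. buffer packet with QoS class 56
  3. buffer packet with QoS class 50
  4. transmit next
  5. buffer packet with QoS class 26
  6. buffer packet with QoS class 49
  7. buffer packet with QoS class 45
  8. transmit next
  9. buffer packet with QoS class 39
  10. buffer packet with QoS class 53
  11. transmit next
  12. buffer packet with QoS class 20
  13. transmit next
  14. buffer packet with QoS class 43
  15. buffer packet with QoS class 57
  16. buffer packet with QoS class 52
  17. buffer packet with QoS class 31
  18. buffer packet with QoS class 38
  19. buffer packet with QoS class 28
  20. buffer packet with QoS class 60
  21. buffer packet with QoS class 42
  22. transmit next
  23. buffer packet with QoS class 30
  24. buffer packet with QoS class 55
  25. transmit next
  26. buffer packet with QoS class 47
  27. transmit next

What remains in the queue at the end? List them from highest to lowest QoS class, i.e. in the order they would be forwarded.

[52, 47, 45, 43, 42, 39, 38, 31, 30, 28, 26, 20, 19]

insert 19 → {19}
insert 56 → {56, 19}
insert 50 → {56, 50, 19}
transmit next → 56; now {50, 19}
insert 26 → {50, 26, 19}
insert 49 → {50, 49, 26, 19}
insert 45 → {50, 49, 45, 26, 19}
transmit next → 50; now {49, 45, 26, 19}
insert 39 → {49, 45, 39, 26, 19}
insert 53 → {53, 49, 45, 39, 26, 19}
transmit next → 53; now {49, 45, 39, 26, 19}
insert 20 → {49, 45, 39, 26, 20, 19}
transmit next → 49; now {45, 39, 26, 20, 19}
insert 43 → {45, 43, 39, 26, 20, 19}
insert 57 → {57, 45, 43, 39, 26, 20, 19}
insert 52 → {57, 52, 45, 43, 39, 26, 20, 19}
insert 31 → {57, 52, 45, 43, 39, 31, 26, 20, 19}
insert 38 → {57, 52, 45, 43, 39, 38, 31, 26, 20, 19}
insert 28 → {57, 52, 45, 43, 39, 38, 31, 28, 26, 20, 19}
insert 60 → {60, 57, 52, 45, 43, 39, 38, 31, 28, 26, 20, 19}
insert 42 → {60, 57, 52, 45, 43, 42, 39, 38, 31, 28, 26, 20, 19}
transmit next → 60; now {57, 52, 45, 43, 42, 39, 38, 31, 28, 26, 20, 19}
insert 30 → {57, 52, 45, 43, 42, 39, 38, 31, 30, 28, 26, 20, 19}
insert 55 → {57, 55, 52, 45, 43, 42, 39, 38, 31, 30, 28, 26, 20, 19}
transmit next → 57; now {55, 52, 45, 43, 42, 39, 38, 31, 30, 28, 26, 20, 19}
insert 47 → {55, 52, 47, 45, 43, 42, 39, 38, 31, 30, 28, 26, 20, 19}
transmit next → 55; now {52, 47, 45, 43, 42, 39, 38, 31, 30, 28, 26, 20, 19}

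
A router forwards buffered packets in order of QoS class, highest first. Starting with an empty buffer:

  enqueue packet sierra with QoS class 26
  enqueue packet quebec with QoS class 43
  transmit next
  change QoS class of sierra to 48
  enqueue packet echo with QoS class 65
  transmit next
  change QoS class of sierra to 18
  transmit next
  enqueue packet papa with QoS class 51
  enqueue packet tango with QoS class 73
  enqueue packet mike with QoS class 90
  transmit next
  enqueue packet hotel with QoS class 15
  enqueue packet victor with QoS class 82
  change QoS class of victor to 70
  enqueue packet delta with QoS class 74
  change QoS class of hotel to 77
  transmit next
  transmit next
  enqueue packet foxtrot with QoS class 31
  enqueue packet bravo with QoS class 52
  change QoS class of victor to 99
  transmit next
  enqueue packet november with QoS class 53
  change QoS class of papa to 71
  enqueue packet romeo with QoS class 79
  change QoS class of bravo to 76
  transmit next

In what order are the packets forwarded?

quebec → echo → sierra → mike → hotel → delta → victor → romeo

add sierra (QoS class 26) → {sierra:26}
add quebec (QoS class 43) → {quebec:43, sierra:26}
transmit next → quebec; now {sierra:26}
update sierra to QoS class 48 → {sierra:48}
add echo (QoS class 65) → {echo:65, sierra:48}
transmit next → echo; now {sierra:48}
update sierra to QoS class 18 → {sierra:18}
transmit next → sierra; now {}
add papa (QoS class 51) → {papa:51}
add tango (QoS class 73) → {tango:73, papa:51}
add mike (QoS class 90) → {mike:90, tango:73, papa:51}
transmit next → mike; now {tango:73, papa:51}
add hotel (QoS class 15) → {tango:73, papa:51, hotel:15}
add victor (QoS class 82) → {victor:82, tango:73, papa:51, hotel:15}
update victor to QoS class 70 → {tango:73, victor:70, papa:51, hotel:15}
add delta (QoS class 74) → {delta:74, tango:73, victor:70, papa:51, hotel:15}
update hotel to QoS class 77 → {hotel:77, delta:74, tango:73, victor:70, papa:51}
transmit next → hotel; now {delta:74, tango:73, victor:70, papa:51}
transmit next → delta; now {tango:73, victor:70, papa:51}
add foxtrot (QoS class 31) → {tango:73, victor:70, papa:51, foxtrot:31}
add bravo (QoS class 52) → {tango:73, victor:70, bravo:52, papa:51, foxtrot:31}
update victor to QoS class 99 → {victor:99, tango:73, bravo:52, papa:51, foxtrot:31}
transmit next → victor; now {tango:73, bravo:52, papa:51, foxtrot:31}
add november (QoS class 53) → {tango:73, november:53, bravo:52, papa:51, foxtrot:31}
update papa to QoS class 71 → {tango:73, papa:71, november:53, bravo:52, foxtrot:31}
add romeo (QoS class 79) → {romeo:79, tango:73, papa:71, november:53, bravo:52, foxtrot:31}
update bravo to QoS class 76 → {romeo:79, bravo:76, tango:73, papa:71, november:53, foxtrot:31}
transmit next → romeo; now {bravo:76, tango:73, papa:71, november:53, foxtrot:31}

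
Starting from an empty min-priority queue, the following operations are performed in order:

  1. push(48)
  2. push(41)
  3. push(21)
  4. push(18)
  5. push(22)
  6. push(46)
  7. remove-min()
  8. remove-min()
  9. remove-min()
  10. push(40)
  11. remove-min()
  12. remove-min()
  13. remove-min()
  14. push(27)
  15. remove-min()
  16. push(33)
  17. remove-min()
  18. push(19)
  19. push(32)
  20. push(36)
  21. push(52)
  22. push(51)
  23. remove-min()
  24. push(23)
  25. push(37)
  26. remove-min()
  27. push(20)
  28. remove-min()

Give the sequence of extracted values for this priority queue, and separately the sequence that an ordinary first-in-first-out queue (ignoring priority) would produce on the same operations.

insert 48 → {48}
insert 41 → {41, 48}
insert 21 → {21, 41, 48}
insert 18 → {18, 21, 41, 48}
insert 22 → {18, 21, 22, 41, 48}
insert 46 → {18, 21, 22, 41, 46, 48}
remove-min → 18; now {21, 22, 41, 46, 48}
remove-min → 21; now {22, 41, 46, 48}
remove-min → 22; now {41, 46, 48}
insert 40 → {40, 41, 46, 48}
remove-min → 40; now {41, 46, 48}
remove-min → 41; now {46, 48}
remove-min → 46; now {48}
insert 27 → {27, 48}
remove-min → 27; now {48}
insert 33 → {33, 48}
remove-min → 33; now {48}
insert 19 → {19, 48}
insert 32 → {19, 32, 48}
insert 36 → {19, 32, 36, 48}
insert 52 → {19, 32, 36, 48, 52}
insert 51 → {19, 32, 36, 48, 51, 52}
remove-min → 19; now {32, 36, 48, 51, 52}
insert 23 → {23, 32, 36, 48, 51, 52}
insert 37 → {23, 32, 36, 37, 48, 51, 52}
remove-min → 23; now {32, 36, 37, 48, 51, 52}
insert 20 → {20, 32, 36, 37, 48, 51, 52}
remove-min → 20; now {32, 36, 37, 48, 51, 52}

priority queue: 18, 21, 22, 40, 41, 46, 27, 33, 19, 23, 20; FIFO queue: 48, 41, 21, 18, 22, 46, 40, 27, 33, 19, 32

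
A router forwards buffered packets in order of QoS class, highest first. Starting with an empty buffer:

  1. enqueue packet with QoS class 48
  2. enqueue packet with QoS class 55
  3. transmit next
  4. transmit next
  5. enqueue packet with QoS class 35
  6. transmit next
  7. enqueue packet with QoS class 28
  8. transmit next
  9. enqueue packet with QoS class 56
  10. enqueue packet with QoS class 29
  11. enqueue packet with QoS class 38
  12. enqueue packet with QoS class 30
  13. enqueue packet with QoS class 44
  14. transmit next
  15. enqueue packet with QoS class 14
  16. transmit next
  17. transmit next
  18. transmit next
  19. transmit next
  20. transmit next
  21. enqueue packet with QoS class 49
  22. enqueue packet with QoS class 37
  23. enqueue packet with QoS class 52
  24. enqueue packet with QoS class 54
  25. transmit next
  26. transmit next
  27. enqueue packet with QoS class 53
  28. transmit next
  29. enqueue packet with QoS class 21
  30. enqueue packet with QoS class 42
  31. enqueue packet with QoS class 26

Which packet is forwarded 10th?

insert 48 → {48}
insert 55 → {55, 48}
transmit next → 55; now {48}
transmit next → 48; now {}
insert 35 → {35}
transmit next → 35; now {}
insert 28 → {28}
transmit next → 28; now {}
insert 56 → {56}
insert 29 → {56, 29}
insert 38 → {56, 38, 29}
insert 30 → {56, 38, 30, 29}
insert 44 → {56, 44, 38, 30, 29}
transmit next → 56; now {44, 38, 30, 29}
insert 14 → {44, 38, 30, 29, 14}
transmit next → 44; now {38, 30, 29, 14}
transmit next → 38; now {30, 29, 14}
transmit next → 30; now {29, 14}
transmit next → 29; now {14}
transmit next → 14; now {}
insert 49 → {49}
insert 37 → {49, 37}
insert 52 → {52, 49, 37}
insert 54 → {54, 52, 49, 37}
transmit next → 54; now {52, 49, 37}
transmit next → 52; now {49, 37}
insert 53 → {53, 49, 37}
transmit next → 53; now {49, 37}
insert 21 → {49, 37, 21}
insert 42 → {49, 42, 37, 21}
insert 26 → {49, 42, 37, 26, 21}

14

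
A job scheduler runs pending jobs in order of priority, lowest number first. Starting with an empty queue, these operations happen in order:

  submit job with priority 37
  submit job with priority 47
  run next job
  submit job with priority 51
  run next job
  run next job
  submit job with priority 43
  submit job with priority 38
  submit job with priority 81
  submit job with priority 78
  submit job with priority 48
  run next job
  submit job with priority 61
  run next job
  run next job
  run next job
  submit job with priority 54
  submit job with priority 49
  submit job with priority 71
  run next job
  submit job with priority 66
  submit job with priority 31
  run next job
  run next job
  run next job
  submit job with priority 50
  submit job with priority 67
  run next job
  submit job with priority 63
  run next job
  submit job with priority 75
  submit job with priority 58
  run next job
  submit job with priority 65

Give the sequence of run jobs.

[37, 47, 51, 38, 43, 48, 61, 49, 31, 54, 66, 50, 63, 58]

insert 37 → {37}
insert 47 → {37, 47}
run next job → 37; now {47}
insert 51 → {47, 51}
run next job → 47; now {51}
run next job → 51; now {}
insert 43 → {43}
insert 38 → {38, 43}
insert 81 → {38, 43, 81}
insert 78 → {38, 43, 78, 81}
insert 48 → {38, 43, 48, 78, 81}
run next job → 38; now {43, 48, 78, 81}
insert 61 → {43, 48, 61, 78, 81}
run next job → 43; now {48, 61, 78, 81}
run next job → 48; now {61, 78, 81}
run next job → 61; now {78, 81}
insert 54 → {54, 78, 81}
insert 49 → {49, 54, 78, 81}
insert 71 → {49, 54, 71, 78, 81}
run next job → 49; now {54, 71, 78, 81}
insert 66 → {54, 66, 71, 78, 81}
insert 31 → {31, 54, 66, 71, 78, 81}
run next job → 31; now {54, 66, 71, 78, 81}
run next job → 54; now {66, 71, 78, 81}
run next job → 66; now {71, 78, 81}
insert 50 → {50, 71, 78, 81}
insert 67 → {50, 67, 71, 78, 81}
run next job → 50; now {67, 71, 78, 81}
insert 63 → {63, 67, 71, 78, 81}
run next job → 63; now {67, 71, 78, 81}
insert 75 → {67, 71, 75, 78, 81}
insert 58 → {58, 67, 71, 75, 78, 81}
run next job → 58; now {67, 71, 75, 78, 81}
insert 65 → {65, 67, 71, 75, 78, 81}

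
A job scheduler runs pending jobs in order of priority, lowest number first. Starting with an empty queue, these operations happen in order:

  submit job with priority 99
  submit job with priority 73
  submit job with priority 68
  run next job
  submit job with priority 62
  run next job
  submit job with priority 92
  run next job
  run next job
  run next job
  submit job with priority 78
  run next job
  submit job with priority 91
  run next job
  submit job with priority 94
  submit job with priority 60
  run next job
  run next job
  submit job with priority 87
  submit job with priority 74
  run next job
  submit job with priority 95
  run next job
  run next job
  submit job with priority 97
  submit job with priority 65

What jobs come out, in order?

insert 99 → {99}
insert 73 → {73, 99}
insert 68 → {68, 73, 99}
run next job → 68; now {73, 99}
insert 62 → {62, 73, 99}
run next job → 62; now {73, 99}
insert 92 → {73, 92, 99}
run next job → 73; now {92, 99}
run next job → 92; now {99}
run next job → 99; now {}
insert 78 → {78}
run next job → 78; now {}
insert 91 → {91}
run next job → 91; now {}
insert 94 → {94}
insert 60 → {60, 94}
run next job → 60; now {94}
run next job → 94; now {}
insert 87 → {87}
insert 74 → {74, 87}
run next job → 74; now {87}
insert 95 → {87, 95}
run next job → 87; now {95}
run next job → 95; now {}
insert 97 → {97}
insert 65 → {65, 97}

[68, 62, 73, 92, 99, 78, 91, 60, 94, 74, 87, 95]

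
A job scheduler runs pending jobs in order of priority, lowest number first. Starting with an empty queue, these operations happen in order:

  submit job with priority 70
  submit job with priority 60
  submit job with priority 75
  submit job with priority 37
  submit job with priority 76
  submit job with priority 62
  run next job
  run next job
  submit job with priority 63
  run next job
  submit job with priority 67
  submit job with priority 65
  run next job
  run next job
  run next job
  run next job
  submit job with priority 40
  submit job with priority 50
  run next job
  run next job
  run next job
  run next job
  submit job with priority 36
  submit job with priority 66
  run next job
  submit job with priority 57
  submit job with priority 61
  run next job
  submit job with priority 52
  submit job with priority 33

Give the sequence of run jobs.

37 → 60 → 62 → 63 → 65 → 67 → 70 → 40 → 50 → 75 → 76 → 36 → 57

insert 70 → {70}
insert 60 → {60, 70}
insert 75 → {60, 70, 75}
insert 37 → {37, 60, 70, 75}
insert 76 → {37, 60, 70, 75, 76}
insert 62 → {37, 60, 62, 70, 75, 76}
run next job → 37; now {60, 62, 70, 75, 76}
run next job → 60; now {62, 70, 75, 76}
insert 63 → {62, 63, 70, 75, 76}
run next job → 62; now {63, 70, 75, 76}
insert 67 → {63, 67, 70, 75, 76}
insert 65 → {63, 65, 67, 70, 75, 76}
run next job → 63; now {65, 67, 70, 75, 76}
run next job → 65; now {67, 70, 75, 76}
run next job → 67; now {70, 75, 76}
run next job → 70; now {75, 76}
insert 40 → {40, 75, 76}
insert 50 → {40, 50, 75, 76}
run next job → 40; now {50, 75, 76}
run next job → 50; now {75, 76}
run next job → 75; now {76}
run next job → 76; now {}
insert 36 → {36}
insert 66 → {36, 66}
run next job → 36; now {66}
insert 57 → {57, 66}
insert 61 → {57, 61, 66}
run next job → 57; now {61, 66}
insert 52 → {52, 61, 66}
insert 33 → {33, 52, 61, 66}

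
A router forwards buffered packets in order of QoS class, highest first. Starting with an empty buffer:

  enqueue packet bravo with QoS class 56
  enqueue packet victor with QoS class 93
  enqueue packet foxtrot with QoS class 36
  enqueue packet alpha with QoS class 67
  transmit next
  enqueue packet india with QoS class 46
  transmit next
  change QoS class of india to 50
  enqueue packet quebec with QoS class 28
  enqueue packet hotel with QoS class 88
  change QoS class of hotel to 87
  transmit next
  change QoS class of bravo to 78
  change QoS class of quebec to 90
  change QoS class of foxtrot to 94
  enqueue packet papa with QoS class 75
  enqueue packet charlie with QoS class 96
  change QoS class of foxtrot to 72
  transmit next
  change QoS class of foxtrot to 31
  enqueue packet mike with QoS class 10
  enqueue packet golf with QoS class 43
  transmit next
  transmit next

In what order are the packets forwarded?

victor, alpha, hotel, charlie, quebec, bravo

add bravo (QoS class 56) → {bravo:56}
add victor (QoS class 93) → {victor:93, bravo:56}
add foxtrot (QoS class 36) → {victor:93, bravo:56, foxtrot:36}
add alpha (QoS class 67) → {victor:93, alpha:67, bravo:56, foxtrot:36}
transmit next → victor; now {alpha:67, bravo:56, foxtrot:36}
add india (QoS class 46) → {alpha:67, bravo:56, india:46, foxtrot:36}
transmit next → alpha; now {bravo:56, india:46, foxtrot:36}
update india to QoS class 50 → {bravo:56, india:50, foxtrot:36}
add quebec (QoS class 28) → {bravo:56, india:50, foxtrot:36, quebec:28}
add hotel (QoS class 88) → {hotel:88, bravo:56, india:50, foxtrot:36, quebec:28}
update hotel to QoS class 87 → {hotel:87, bravo:56, india:50, foxtrot:36, quebec:28}
transmit next → hotel; now {bravo:56, india:50, foxtrot:36, quebec:28}
update bravo to QoS class 78 → {bravo:78, india:50, foxtrot:36, quebec:28}
update quebec to QoS class 90 → {quebec:90, bravo:78, india:50, foxtrot:36}
update foxtrot to QoS class 94 → {foxtrot:94, quebec:90, bravo:78, india:50}
add papa (QoS class 75) → {foxtrot:94, quebec:90, bravo:78, papa:75, india:50}
add charlie (QoS class 96) → {charlie:96, foxtrot:94, quebec:90, bravo:78, papa:75, india:50}
update foxtrot to QoS class 72 → {charlie:96, quebec:90, bravo:78, papa:75, foxtrot:72, india:50}
transmit next → charlie; now {quebec:90, bravo:78, papa:75, foxtrot:72, india:50}
update foxtrot to QoS class 31 → {quebec:90, bravo:78, papa:75, india:50, foxtrot:31}
add mike (QoS class 10) → {quebec:90, bravo:78, papa:75, india:50, foxtrot:31, mike:10}
add golf (QoS class 43) → {quebec:90, bravo:78, papa:75, india:50, golf:43, foxtrot:31, mike:10}
transmit next → quebec; now {bravo:78, papa:75, india:50, golf:43, foxtrot:31, mike:10}
transmit next → bravo; now {papa:75, india:50, golf:43, foxtrot:31, mike:10}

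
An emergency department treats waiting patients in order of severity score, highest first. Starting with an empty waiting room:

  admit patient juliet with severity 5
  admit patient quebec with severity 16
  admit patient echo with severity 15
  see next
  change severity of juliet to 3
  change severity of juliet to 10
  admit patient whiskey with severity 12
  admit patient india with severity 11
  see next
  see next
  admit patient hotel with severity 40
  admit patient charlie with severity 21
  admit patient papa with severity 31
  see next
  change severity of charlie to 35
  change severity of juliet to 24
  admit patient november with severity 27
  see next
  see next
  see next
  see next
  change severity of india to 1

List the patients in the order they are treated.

add juliet (severity 5) → {juliet:5}
add quebec (severity 16) → {quebec:16, juliet:5}
add echo (severity 15) → {quebec:16, echo:15, juliet:5}
see next → quebec; now {echo:15, juliet:5}
update juliet to severity 3 → {echo:15, juliet:3}
update juliet to severity 10 → {echo:15, juliet:10}
add whiskey (severity 12) → {echo:15, whiskey:12, juliet:10}
add india (severity 11) → {echo:15, whiskey:12, india:11, juliet:10}
see next → echo; now {whiskey:12, india:11, juliet:10}
see next → whiskey; now {india:11, juliet:10}
add hotel (severity 40) → {hotel:40, india:11, juliet:10}
add charlie (severity 21) → {hotel:40, charlie:21, india:11, juliet:10}
add papa (severity 31) → {hotel:40, papa:31, charlie:21, india:11, juliet:10}
see next → hotel; now {papa:31, charlie:21, india:11, juliet:10}
update charlie to severity 35 → {charlie:35, papa:31, india:11, juliet:10}
update juliet to severity 24 → {charlie:35, papa:31, juliet:24, india:11}
add november (severity 27) → {charlie:35, papa:31, november:27, juliet:24, india:11}
see next → charlie; now {papa:31, november:27, juliet:24, india:11}
see next → papa; now {november:27, juliet:24, india:11}
see next → november; now {juliet:24, india:11}
see next → juliet; now {india:11}
update india to severity 1 → {india:1}

quebec → echo → whiskey → hotel → charlie → papa → november → juliet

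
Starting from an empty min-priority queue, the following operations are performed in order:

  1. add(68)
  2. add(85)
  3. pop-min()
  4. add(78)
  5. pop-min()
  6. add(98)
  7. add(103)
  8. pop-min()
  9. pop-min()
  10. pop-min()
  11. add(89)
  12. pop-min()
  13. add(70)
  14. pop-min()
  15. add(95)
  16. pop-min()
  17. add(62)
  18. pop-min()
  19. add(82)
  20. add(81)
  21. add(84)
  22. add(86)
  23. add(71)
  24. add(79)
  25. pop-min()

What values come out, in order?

insert 68 → {68}
insert 85 → {68, 85}
pop-min → 68; now {85}
insert 78 → {78, 85}
pop-min → 78; now {85}
insert 98 → {85, 98}
insert 103 → {85, 98, 103}
pop-min → 85; now {98, 103}
pop-min → 98; now {103}
pop-min → 103; now {}
insert 89 → {89}
pop-min → 89; now {}
insert 70 → {70}
pop-min → 70; now {}
insert 95 → {95}
pop-min → 95; now {}
insert 62 → {62}
pop-min → 62; now {}
insert 82 → {82}
insert 81 → {81, 82}
insert 84 → {81, 82, 84}
insert 86 → {81, 82, 84, 86}
insert 71 → {71, 81, 82, 84, 86}
insert 79 → {71, 79, 81, 82, 84, 86}
pop-min → 71; now {79, 81, 82, 84, 86}

68, 78, 85, 98, 103, 89, 70, 95, 62, 71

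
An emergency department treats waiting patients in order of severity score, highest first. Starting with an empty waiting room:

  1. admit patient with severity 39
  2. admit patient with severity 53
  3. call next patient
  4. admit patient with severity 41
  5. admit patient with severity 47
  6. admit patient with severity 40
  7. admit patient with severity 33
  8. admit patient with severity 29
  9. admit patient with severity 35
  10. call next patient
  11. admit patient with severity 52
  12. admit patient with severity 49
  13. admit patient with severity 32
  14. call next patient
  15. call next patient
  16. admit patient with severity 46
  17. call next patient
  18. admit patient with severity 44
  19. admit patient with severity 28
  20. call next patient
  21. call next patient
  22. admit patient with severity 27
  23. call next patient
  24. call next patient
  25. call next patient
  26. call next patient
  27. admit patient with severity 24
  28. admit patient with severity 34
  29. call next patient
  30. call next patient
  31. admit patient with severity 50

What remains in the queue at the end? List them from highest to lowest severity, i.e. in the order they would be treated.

[50, 29, 28, 27, 24]

insert 39 → {39}
insert 53 → {53, 39}
call next patient → 53; now {39}
insert 41 → {41, 39}
insert 47 → {47, 41, 39}
insert 40 → {47, 41, 40, 39}
insert 33 → {47, 41, 40, 39, 33}
insert 29 → {47, 41, 40, 39, 33, 29}
insert 35 → {47, 41, 40, 39, 35, 33, 29}
call next patient → 47; now {41, 40, 39, 35, 33, 29}
insert 52 → {52, 41, 40, 39, 35, 33, 29}
insert 49 → {52, 49, 41, 40, 39, 35, 33, 29}
insert 32 → {52, 49, 41, 40, 39, 35, 33, 32, 29}
call next patient → 52; now {49, 41, 40, 39, 35, 33, 32, 29}
call next patient → 49; now {41, 40, 39, 35, 33, 32, 29}
insert 46 → {46, 41, 40, 39, 35, 33, 32, 29}
call next patient → 46; now {41, 40, 39, 35, 33, 32, 29}
insert 44 → {44, 41, 40, 39, 35, 33, 32, 29}
insert 28 → {44, 41, 40, 39, 35, 33, 32, 29, 28}
call next patient → 44; now {41, 40, 39, 35, 33, 32, 29, 28}
call next patient → 41; now {40, 39, 35, 33, 32, 29, 28}
insert 27 → {40, 39, 35, 33, 32, 29, 28, 27}
call next patient → 40; now {39, 35, 33, 32, 29, 28, 27}
call next patient → 39; now {35, 33, 32, 29, 28, 27}
call next patient → 35; now {33, 32, 29, 28, 27}
call next patient → 33; now {32, 29, 28, 27}
insert 24 → {32, 29, 28, 27, 24}
insert 34 → {34, 32, 29, 28, 27, 24}
call next patient → 34; now {32, 29, 28, 27, 24}
call next patient → 32; now {29, 28, 27, 24}
insert 50 → {50, 29, 28, 27, 24}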